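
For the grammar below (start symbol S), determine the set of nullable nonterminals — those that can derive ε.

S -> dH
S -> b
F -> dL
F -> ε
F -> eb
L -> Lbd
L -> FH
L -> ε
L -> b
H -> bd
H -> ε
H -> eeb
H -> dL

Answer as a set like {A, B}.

Directly nullable (have an ε-rule): {F, H, L}.
Not nullable: S — each has a terminal in every rule's right-hand side or depends on a non-nullable symbol.

{F, H, L}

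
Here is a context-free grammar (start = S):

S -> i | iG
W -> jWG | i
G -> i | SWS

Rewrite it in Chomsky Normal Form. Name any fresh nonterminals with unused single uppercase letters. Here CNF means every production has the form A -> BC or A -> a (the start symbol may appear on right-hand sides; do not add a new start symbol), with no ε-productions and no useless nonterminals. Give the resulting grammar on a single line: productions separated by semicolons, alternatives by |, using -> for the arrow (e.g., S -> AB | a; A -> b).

No ε-productions.
No unit productions to eliminate.
TERM: introduce A -> i, B -> j and substitute in every rule of length ≥2.
BIN: G -> SWS becomes G -> SC, C -> WS; W -> BWG becomes W -> BD, D -> WG.

S -> i | AG; A -> i; B -> j; C -> WS; D -> WG; G -> i | SC; W -> i | BD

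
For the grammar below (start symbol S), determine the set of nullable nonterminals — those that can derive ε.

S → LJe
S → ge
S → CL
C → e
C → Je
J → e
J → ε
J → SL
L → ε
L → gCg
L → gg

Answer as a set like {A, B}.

{J, L}

Directly nullable (have an ε-rule): {J, L}.
Not nullable: C, S — each has a terminal in every rule's right-hand side or depends on a non-nullable symbol.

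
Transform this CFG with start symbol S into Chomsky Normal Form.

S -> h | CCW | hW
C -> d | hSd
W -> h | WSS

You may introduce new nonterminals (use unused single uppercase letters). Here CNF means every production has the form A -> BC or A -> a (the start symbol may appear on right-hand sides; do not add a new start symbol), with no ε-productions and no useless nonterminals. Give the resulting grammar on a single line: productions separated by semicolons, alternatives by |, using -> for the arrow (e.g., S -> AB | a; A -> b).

S -> h | AW | CE; A -> h; B -> d; C -> d | AD; D -> SB; E -> CW; F -> SS; W -> h | WF

No ε-productions.
No unit productions to eliminate.
TERM: introduce B -> d, A -> h and substitute in every rule of length ≥2.
BIN: C -> ASB becomes C -> AD, D -> SB; S -> CCW becomes S -> CE, E -> CW; W -> WSS becomes W -> WF, F -> SS.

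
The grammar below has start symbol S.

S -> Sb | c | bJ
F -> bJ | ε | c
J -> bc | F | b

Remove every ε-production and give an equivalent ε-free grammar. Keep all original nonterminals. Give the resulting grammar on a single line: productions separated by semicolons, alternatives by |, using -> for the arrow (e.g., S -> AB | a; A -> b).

Nullable set: {F, J}.
S -> bJ: J nullable, giving b | bJ.
Drop F -> ε.
F -> bJ: J nullable, giving b | bJ.
J -> F: F nullable, giving F.
Unchanged (no nullable symbols): S -> Sb; S -> c; F -> c; J -> b; J -> bc.

S -> b | c | Sb | bJ; F -> b | c | bJ; J -> F | b | bc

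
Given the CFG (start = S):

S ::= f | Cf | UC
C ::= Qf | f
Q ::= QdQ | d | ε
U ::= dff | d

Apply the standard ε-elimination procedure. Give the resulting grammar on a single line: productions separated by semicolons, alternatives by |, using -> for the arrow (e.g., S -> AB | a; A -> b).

Nullable set: {Q}.
C -> Qf: Q nullable, giving Qf | f.
Drop Q -> ε.
Q -> QdQ: Q, Q nullable, giving Qd | QdQ | d | dQ.
Unchanged (no nullable symbols): S -> Cf; S -> UC; S -> f; C -> f; Q -> d; U -> d; U -> dff.

S -> f | Cf | UC; C -> f | Qf; Q -> d | Qd | dQ | QdQ; U -> d | dff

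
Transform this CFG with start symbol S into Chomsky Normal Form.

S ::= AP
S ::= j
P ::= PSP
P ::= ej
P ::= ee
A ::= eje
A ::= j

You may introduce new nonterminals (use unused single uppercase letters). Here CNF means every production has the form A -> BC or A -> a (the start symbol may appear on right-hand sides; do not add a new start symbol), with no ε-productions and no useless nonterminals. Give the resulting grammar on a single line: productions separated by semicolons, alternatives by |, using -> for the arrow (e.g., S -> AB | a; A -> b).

No ε-productions.
No unit productions to eliminate.
TERM: introduce B -> e, C -> j and substitute in every rule of length ≥2.
BIN: A -> BCB becomes A -> BD, D -> CB; P -> PSP becomes P -> PE, E -> SP.

S -> j | AP; A -> j | BD; B -> e; C -> j; D -> CB; E -> SP; P -> BB | BC | PE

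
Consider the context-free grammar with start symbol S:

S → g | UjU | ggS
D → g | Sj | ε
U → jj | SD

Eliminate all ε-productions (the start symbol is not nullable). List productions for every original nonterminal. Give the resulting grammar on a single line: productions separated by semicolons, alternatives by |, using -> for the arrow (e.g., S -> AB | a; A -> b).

S -> g | UjU | ggS; D -> g | Sj; U -> S | SD | jj

Nullable set: {D}.
Drop D -> ε.
U -> SD: D nullable, giving S | SD.
Unchanged (no nullable symbols): S -> UjU; S -> g; S -> ggS; D -> Sj; D -> g; U -> jj.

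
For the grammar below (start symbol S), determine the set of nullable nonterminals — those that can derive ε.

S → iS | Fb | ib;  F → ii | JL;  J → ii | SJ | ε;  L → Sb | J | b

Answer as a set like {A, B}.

{F, J, L}

Directly nullable (have an ε-rule): {J}.
L is nullable via L -> J (every symbol on the right is already known nullable).
F is nullable via F -> JL (every symbol on the right is already known nullable).
Not nullable: S — each has a terminal in every rule's right-hand side or depends on a non-nullable symbol.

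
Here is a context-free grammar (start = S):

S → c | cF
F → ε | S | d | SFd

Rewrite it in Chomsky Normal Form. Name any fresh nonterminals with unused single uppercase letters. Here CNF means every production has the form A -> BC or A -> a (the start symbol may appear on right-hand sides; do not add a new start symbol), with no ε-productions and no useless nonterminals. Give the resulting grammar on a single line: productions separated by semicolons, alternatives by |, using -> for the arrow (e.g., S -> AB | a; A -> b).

Nullable: {F}; after ε-elimination: S -> c | cF; F -> S | d | Sd | SFd.
After unit-elimination: S -> c | cF; F -> c | d | Sd | cF | SFd.
TERM: introduce B -> c, A -> d and substitute in every rule of length ≥2.
BIN: F -> SFA becomes F -> SC, C -> FA.

S -> c | BF; A -> d; B -> c; C -> FA; F -> c | d | BF | SA | SC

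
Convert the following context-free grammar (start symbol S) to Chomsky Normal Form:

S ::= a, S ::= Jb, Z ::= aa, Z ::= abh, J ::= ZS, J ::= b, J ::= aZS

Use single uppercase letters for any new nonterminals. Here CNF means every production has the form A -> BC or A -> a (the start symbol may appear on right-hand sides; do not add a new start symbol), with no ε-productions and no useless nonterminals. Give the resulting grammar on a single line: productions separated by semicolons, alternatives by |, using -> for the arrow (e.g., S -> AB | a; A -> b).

No ε-productions.
No unit productions to eliminate.
TERM: introduce A -> a, B -> b, C -> h and substitute in every rule of length ≥2.
BIN: J -> AZS becomes J -> AD, D -> ZS; Z -> ABC becomes Z -> AE, E -> BC.

S -> a | JB; A -> a; B -> b; C -> h; D -> ZS; E -> BC; J -> b | AD | ZS; Z -> AA | AE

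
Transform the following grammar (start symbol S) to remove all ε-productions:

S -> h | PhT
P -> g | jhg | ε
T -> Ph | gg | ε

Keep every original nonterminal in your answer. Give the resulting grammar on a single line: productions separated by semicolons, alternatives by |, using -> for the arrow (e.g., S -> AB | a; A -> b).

S -> h | Ph | hT | PhT; P -> g | jhg; T -> h | Ph | gg

Nullable set: {P, T}.
S -> PhT: P, T nullable, giving Ph | PhT | h | hT.
Drop P -> ε.
Drop T -> ε.
T -> Ph: P nullable, giving Ph | h.
Unchanged (no nullable symbols): S -> h; P -> g; P -> jhg; T -> gg.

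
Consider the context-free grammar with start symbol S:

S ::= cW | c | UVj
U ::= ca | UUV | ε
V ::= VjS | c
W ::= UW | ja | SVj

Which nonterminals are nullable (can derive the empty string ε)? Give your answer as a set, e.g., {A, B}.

Directly nullable (have an ε-rule): {U}.
Not nullable: S, V, W — each has a terminal in every rule's right-hand side or depends on a non-nullable symbol.

{U}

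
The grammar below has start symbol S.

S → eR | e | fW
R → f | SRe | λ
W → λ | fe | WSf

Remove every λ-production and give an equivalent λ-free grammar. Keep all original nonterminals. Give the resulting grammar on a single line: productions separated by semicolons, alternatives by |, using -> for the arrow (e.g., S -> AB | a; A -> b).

Nullable set: {R, W}.
S -> eR: R nullable, giving e | eR.
S -> fW: W nullable, giving f | fW.
Drop R -> λ.
R -> SRe: R nullable, giving SRe | Se.
Drop W -> λ.
W -> WSf: W nullable, giving Sf | WSf.
Unchanged (no nullable symbols): S -> e; R -> f; W -> fe.

S -> e | f | eR | fW; R -> f | Se | SRe; W -> Sf | fe | WSf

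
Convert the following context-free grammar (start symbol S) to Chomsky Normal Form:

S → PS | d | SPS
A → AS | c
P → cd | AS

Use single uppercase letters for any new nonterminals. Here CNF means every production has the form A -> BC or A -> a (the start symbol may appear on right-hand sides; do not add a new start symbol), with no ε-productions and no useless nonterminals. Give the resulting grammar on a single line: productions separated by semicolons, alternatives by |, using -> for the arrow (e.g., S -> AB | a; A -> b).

S -> d | PS | SD; A -> c | AS; B -> c; C -> d; D -> PS; P -> AS | BC

No ε-productions.
No unit productions to eliminate.
TERM: introduce B -> c, C -> d and substitute in every rule of length ≥2.
BIN: S -> SPS becomes S -> SD, D -> PS.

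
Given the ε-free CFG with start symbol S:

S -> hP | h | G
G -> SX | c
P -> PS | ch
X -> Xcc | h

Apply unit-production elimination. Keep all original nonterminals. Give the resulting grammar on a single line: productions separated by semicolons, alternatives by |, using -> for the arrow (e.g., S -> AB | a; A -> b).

Unit productions: S->G.
Unit pairs (A ⇒* B via units): (S,G).
S: inherits non-unit rules of {G, S} → SX | c | h | hP.
G: inherits non-unit rules of {G} → SX | c.
P: inherits non-unit rules of {P} → PS | ch.
X: inherits non-unit rules of {X} → Xcc | h.

S -> c | h | SX | hP; G -> c | SX; P -> PS | ch; X -> h | Xcc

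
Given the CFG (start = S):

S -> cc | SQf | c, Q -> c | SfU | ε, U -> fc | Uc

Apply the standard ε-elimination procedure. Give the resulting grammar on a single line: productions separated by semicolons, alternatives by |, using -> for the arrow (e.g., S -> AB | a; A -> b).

S -> c | Sf | cc | SQf; Q -> c | SfU; U -> Uc | fc

Nullable set: {Q}.
S -> SQf: Q nullable, giving SQf | Sf.
Drop Q -> ε.
Unchanged (no nullable symbols): S -> c; S -> cc; Q -> SfU; Q -> c; U -> Uc; U -> fc.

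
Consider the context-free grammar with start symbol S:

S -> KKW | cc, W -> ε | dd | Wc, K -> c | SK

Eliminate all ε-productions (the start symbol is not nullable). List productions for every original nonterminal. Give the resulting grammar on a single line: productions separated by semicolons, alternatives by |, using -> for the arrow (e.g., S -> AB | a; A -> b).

S -> KK | cc | KKW; K -> c | SK; W -> c | Wc | dd

Nullable set: {W}.
S -> KKW: W nullable, giving KK | KKW.
Drop W -> ε.
W -> Wc: W nullable, giving Wc | c.
Unchanged (no nullable symbols): S -> cc; K -> SK; K -> c; W -> dd.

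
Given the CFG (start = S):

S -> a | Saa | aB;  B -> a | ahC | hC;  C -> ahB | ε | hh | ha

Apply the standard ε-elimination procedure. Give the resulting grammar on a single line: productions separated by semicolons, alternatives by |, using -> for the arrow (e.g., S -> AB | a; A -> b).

Nullable set: {C}.
B -> ahC: C nullable, giving ah | ahC.
B -> hC: C nullable, giving h | hC.
Drop C -> ε.
Unchanged (no nullable symbols): S -> Saa; S -> a; S -> aB; B -> a; C -> ahB; C -> ha; C -> hh.

S -> a | aB | Saa; B -> a | h | ah | hC | ahC; C -> ha | hh | ahB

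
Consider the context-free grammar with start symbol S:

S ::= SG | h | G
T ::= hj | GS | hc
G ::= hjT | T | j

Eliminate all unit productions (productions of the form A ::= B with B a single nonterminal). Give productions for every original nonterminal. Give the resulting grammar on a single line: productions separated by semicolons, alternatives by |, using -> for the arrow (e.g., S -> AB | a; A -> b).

S -> h | j | GS | SG | hc | hj | hjT; G -> j | GS | hc | hj | hjT; T -> GS | hc | hj

Unit productions: G->T, S->G.
Unit pairs (A ⇒* B via units): (G,T), (S,G), (S,T).
S: inherits non-unit rules of {G, S, T} → GS | SG | h | hc | hj | hjT | j.
G: inherits non-unit rules of {G, T} → GS | hc | hj | hjT | j.
T: inherits non-unit rules of {T} → GS | hc | hj.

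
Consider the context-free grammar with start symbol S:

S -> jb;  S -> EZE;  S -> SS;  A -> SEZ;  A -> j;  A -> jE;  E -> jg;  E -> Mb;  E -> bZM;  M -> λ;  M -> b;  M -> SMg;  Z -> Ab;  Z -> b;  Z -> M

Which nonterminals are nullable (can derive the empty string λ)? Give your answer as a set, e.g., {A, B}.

{M, Z}

Directly nullable (have an ε-rule): {M}.
Z is nullable via Z -> M (every symbol on the right is already known nullable).
Not nullable: A, E, S — each has a terminal in every rule's right-hand side or depends on a non-nullable symbol.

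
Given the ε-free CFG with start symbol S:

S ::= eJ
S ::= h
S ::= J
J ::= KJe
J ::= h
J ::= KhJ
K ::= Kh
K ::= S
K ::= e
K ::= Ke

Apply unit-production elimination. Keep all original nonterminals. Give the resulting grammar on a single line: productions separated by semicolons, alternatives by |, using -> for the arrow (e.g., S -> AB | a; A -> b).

S -> h | eJ | KJe | KhJ; J -> h | KJe | KhJ; K -> e | h | Ke | Kh | eJ | KJe | KhJ

Unit productions: K->S, S->J.
Unit pairs (A ⇒* B via units): (K,J), (K,S), (S,J).
S: inherits non-unit rules of {J, S} → KJe | KhJ | eJ | h.
J: inherits non-unit rules of {J} → KJe | KhJ | h.
K: inherits non-unit rules of {J, K, S} → KJe | Ke | Kh | KhJ | e | eJ | h.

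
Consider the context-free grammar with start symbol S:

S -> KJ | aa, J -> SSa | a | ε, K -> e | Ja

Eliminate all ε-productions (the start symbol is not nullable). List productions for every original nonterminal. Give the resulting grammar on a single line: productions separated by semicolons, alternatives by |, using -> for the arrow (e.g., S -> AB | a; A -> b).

Nullable set: {J}.
S -> KJ: J nullable, giving K | KJ.
Drop J -> ε.
K -> Ja: J nullable, giving Ja | a.
Unchanged (no nullable symbols): S -> aa; J -> SSa; J -> a; K -> e.

S -> K | KJ | aa; J -> a | SSa; K -> a | e | Ja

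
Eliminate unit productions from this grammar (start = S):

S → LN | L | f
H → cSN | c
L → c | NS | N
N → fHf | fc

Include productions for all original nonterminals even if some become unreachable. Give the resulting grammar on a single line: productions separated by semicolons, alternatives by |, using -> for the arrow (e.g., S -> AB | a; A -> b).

S -> c | f | LN | NS | fc | fHf; H -> c | cSN; L -> c | NS | fc | fHf; N -> fc | fHf

Unit productions: L->N, S->L.
Unit pairs (A ⇒* B via units): (L,N), (S,L), (S,N).
S: inherits non-unit rules of {L, N, S} → LN | NS | c | f | fHf | fc.
H: inherits non-unit rules of {H} → c | cSN.
L: inherits non-unit rules of {L, N} → NS | c | fHf | fc.
N: inherits non-unit rules of {N} → fHf | fc.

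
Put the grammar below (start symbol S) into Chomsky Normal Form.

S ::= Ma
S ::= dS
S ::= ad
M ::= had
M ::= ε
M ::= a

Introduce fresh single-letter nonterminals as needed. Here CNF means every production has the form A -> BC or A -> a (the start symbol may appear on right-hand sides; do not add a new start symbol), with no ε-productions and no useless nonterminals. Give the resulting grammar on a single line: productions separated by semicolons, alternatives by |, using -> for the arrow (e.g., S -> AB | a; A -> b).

Nullable: {M}; after ε-elimination: S -> a | Ma | ad | dS; M -> a | had.
No unit productions to eliminate.
TERM: introduce B -> a, C -> d, A -> h and substitute in every rule of length ≥2.
BIN: M -> ABC becomes M -> AD, D -> BC.

S -> a | BC | CS | MB; A -> h; B -> a; C -> d; D -> BC; M -> a | AD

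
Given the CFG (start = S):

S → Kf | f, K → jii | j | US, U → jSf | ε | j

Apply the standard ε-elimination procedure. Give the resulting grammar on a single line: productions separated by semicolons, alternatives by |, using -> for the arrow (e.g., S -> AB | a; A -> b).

S -> f | Kf; K -> S | j | US | jii; U -> j | jSf

Nullable set: {U}.
K -> US: U nullable, giving S | US.
Drop U -> ε.
Unchanged (no nullable symbols): S -> Kf; S -> f; K -> j; K -> jii; U -> j; U -> jSf.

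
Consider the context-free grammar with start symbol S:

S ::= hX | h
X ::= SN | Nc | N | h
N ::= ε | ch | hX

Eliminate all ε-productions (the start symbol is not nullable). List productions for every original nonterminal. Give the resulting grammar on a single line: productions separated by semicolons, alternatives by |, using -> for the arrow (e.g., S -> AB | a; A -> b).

Nullable set: {N, X}.
S -> hX: X nullable, giving h | hX.
Drop N -> ε.
N -> hX: X nullable, giving h | hX.
X -> N: N nullable, giving N.
X -> Nc: N nullable, giving Nc | c.
X -> SN: N nullable, giving S | SN.
Unchanged (no nullable symbols): S -> h; N -> ch; X -> h.

S -> h | hX; N -> h | ch | hX; X -> N | S | c | h | Nc | SN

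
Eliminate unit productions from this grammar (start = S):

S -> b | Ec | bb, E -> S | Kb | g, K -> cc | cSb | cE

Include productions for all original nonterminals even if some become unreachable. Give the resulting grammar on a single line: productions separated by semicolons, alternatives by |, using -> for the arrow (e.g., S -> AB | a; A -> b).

S -> b | Ec | bb; E -> b | g | Ec | Kb | bb; K -> cE | cc | cSb

Unit productions: E->S.
Unit pairs (A ⇒* B via units): (E,S).
S: inherits non-unit rules of {S} → Ec | b | bb.
E: inherits non-unit rules of {E, S} → Ec | Kb | b | bb | g.
K: inherits non-unit rules of {K} → cE | cSb | cc.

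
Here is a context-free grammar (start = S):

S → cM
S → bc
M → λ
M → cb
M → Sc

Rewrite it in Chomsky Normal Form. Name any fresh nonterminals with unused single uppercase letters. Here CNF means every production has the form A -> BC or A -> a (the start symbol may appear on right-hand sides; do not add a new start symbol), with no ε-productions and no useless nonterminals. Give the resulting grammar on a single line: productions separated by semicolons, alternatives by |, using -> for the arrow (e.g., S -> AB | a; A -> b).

S -> c | AM | BA; A -> c; B -> b; M -> AB | SA

Nullable: {M}; after ε-elimination: S -> c | bc | cM; M -> Sc | cb.
No unit productions to eliminate.
TERM: introduce B -> b, A -> c and substitute in every rule of length ≥2.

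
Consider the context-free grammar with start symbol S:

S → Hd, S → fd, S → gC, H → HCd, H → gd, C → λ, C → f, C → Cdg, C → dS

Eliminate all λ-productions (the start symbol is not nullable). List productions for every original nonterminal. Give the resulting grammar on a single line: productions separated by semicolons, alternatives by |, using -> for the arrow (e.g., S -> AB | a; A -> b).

Nullable set: {C}.
S -> gC: C nullable, giving g | gC.
Drop C -> λ.
C -> Cdg: C nullable, giving Cdg | dg.
H -> HCd: C nullable, giving HCd | Hd.
Unchanged (no nullable symbols): S -> Hd; S -> fd; C -> dS; C -> f; H -> gd.

S -> g | Hd | fd | gC; C -> f | dS | dg | Cdg; H -> Hd | gd | HCd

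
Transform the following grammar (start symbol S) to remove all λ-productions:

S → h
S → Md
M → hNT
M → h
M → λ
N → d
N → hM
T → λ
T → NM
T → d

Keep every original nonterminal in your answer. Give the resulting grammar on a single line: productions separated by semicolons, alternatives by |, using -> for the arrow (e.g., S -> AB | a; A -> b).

S -> d | h | Md; M -> h | hN | hNT; N -> d | h | hM; T -> N | d | NM

Nullable set: {M, T}.
S -> Md: M nullable, giving Md | d.
Drop M -> λ.
M -> hNT: T nullable, giving hN | hNT.
N -> hM: M nullable, giving h | hM.
Drop T -> λ.
T -> NM: M nullable, giving N | NM.
Unchanged (no nullable symbols): S -> h; M -> h; N -> d; T -> d.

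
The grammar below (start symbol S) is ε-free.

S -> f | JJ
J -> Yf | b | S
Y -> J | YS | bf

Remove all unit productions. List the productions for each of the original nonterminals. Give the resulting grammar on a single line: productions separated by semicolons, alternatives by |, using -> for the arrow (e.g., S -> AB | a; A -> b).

Unit productions: J->S, Y->J.
Unit pairs (A ⇒* B via units): (J,S), (Y,J), (Y,S).
S: inherits non-unit rules of {S} → JJ | f.
J: inherits non-unit rules of {J, S} → JJ | Yf | b | f.
Y: inherits non-unit rules of {J, S, Y} → JJ | YS | Yf | b | bf | f.

S -> f | JJ; J -> b | f | JJ | Yf; Y -> b | f | JJ | YS | Yf | bf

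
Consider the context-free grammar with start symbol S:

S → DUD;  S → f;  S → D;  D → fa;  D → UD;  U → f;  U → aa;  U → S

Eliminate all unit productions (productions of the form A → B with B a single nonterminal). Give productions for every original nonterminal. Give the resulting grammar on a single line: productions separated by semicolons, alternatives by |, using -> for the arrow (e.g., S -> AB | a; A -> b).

Unit productions: S->D, U->S.
Unit pairs (A ⇒* B via units): (S,D), (U,D), (U,S).
S: inherits non-unit rules of {D, S} → DUD | UD | f | fa.
D: inherits non-unit rules of {D} → UD | fa.
U: inherits non-unit rules of {D, S, U} → DUD | UD | aa | f | fa.

S -> f | UD | fa | DUD; D -> UD | fa; U -> f | UD | aa | fa | DUD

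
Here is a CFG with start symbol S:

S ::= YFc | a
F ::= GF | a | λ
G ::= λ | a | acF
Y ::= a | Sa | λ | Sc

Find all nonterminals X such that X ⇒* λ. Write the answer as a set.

Directly nullable (have an ε-rule): {F, G, Y}.
Not nullable: S — each has a terminal in every rule's right-hand side or depends on a non-nullable symbol.

{F, G, Y}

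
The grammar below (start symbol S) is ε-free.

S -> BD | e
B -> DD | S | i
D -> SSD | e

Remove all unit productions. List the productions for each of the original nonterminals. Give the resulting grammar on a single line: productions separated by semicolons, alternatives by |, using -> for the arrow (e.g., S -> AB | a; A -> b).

Unit productions: B->S.
Unit pairs (A ⇒* B via units): (B,S).
S: inherits non-unit rules of {S} → BD | e.
B: inherits non-unit rules of {B, S} → BD | DD | e | i.
D: inherits non-unit rules of {D} → SSD | e.

S -> e | BD; B -> e | i | BD | DD; D -> e | SSD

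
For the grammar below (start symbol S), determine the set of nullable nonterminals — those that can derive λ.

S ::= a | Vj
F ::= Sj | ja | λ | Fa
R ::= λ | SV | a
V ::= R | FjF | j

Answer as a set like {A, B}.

{F, R, V}

Directly nullable (have an ε-rule): {F, R}.
V is nullable via V -> R (every symbol on the right is already known nullable).
Not nullable: S — each has a terminal in every rule's right-hand side or depends on a non-nullable symbol.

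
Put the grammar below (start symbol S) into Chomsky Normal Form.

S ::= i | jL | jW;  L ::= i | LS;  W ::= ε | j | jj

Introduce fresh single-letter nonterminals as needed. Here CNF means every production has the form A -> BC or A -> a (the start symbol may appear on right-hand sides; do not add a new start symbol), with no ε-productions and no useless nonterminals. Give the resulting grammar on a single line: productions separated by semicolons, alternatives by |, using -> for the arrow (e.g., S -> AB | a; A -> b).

Nullable: {W}; after ε-elimination: S -> i | j | jL | jW; L -> i | LS; W -> j | jj.
No unit productions to eliminate.
TERM: introduce A -> j and substitute in every rule of length ≥2.

S -> i | j | AL | AW; A -> j; L -> i | LS; W -> j | AA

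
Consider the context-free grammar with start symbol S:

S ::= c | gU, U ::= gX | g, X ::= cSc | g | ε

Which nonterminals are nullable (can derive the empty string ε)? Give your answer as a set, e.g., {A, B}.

Directly nullable (have an ε-rule): {X}.
Not nullable: S, U — each has a terminal in every rule's right-hand side or depends on a non-nullable symbol.

{X}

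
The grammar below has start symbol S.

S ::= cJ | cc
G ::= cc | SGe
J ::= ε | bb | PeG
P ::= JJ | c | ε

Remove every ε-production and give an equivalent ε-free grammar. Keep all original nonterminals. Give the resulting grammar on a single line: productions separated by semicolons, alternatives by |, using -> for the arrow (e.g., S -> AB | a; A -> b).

S -> c | cJ | cc; G -> cc | SGe; J -> bb | eG | PeG; P -> J | c | JJ

Nullable set: {J, P}.
S -> cJ: J nullable, giving c | cJ.
Drop J -> ε.
J -> PeG: P nullable, giving PeG | eG.
Drop P -> ε.
P -> JJ: J, J nullable, giving J | JJ.
Unchanged (no nullable symbols): S -> cc; G -> SGe; G -> cc; J -> bb; P -> c.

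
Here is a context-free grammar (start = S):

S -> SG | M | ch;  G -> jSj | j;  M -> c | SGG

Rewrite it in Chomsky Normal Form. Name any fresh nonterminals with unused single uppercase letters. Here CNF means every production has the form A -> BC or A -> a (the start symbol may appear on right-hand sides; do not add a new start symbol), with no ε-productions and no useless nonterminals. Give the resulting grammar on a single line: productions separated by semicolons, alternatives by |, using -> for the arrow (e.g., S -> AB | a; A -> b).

No ε-productions.
After unit-elimination: S -> c | SG | ch | SGG; G -> j | jSj; M -> c | SGG.
TERM: introduce B -> c, C -> h, A -> j and substitute in every rule of length ≥2.
BIN: G -> ASA becomes G -> AD, D -> SA; M -> SGG becomes M -> SE, E -> GG; S -> SGG becomes S -> SF, F -> GG.
Drop unreachable/unproductive: M.

S -> c | BC | SF | SG; A -> j; B -> c; C -> h; D -> SA; F -> GG; G -> j | AD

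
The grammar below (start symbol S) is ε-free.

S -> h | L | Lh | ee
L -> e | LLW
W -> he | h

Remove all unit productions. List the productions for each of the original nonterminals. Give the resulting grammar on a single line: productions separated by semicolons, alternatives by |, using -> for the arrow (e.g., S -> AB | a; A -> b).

S -> e | h | Lh | ee | LLW; L -> e | LLW; W -> h | he

Unit productions: S->L.
Unit pairs (A ⇒* B via units): (S,L).
S: inherits non-unit rules of {L, S} → LLW | Lh | e | ee | h.
L: inherits non-unit rules of {L} → LLW | e.
W: inherits non-unit rules of {W} → h | he.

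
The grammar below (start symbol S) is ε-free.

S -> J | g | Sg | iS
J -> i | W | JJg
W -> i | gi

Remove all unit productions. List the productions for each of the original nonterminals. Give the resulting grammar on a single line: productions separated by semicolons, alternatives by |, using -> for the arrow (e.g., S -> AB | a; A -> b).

Unit productions: J->W, S->J.
Unit pairs (A ⇒* B via units): (J,W), (S,J), (S,W).
S: inherits non-unit rules of {J, S, W} → JJg | Sg | g | gi | i | iS.
J: inherits non-unit rules of {J, W} → JJg | gi | i.
W: inherits non-unit rules of {W} → gi | i.

S -> g | i | Sg | gi | iS | JJg; J -> i | gi | JJg; W -> i | gi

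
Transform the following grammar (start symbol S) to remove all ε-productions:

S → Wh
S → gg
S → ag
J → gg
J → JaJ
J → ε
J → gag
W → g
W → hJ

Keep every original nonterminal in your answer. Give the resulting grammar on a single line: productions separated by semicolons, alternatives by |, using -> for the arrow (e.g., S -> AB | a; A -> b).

S -> Wh | ag | gg; J -> a | Ja | aJ | gg | JaJ | gag; W -> g | h | hJ

Nullable set: {J}.
Drop J -> ε.
J -> JaJ: J, J nullable, giving Ja | JaJ | a | aJ.
W -> hJ: J nullable, giving h | hJ.
Unchanged (no nullable symbols): S -> Wh; S -> ag; S -> gg; J -> gag; J -> gg; W -> g.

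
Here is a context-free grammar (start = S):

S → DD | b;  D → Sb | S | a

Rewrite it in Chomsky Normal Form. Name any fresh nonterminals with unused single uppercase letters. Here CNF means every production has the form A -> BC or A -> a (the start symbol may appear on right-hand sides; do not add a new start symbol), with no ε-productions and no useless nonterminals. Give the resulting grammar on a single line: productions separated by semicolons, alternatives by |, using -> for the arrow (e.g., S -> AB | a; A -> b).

No ε-productions.
After unit-elimination: S -> b | DD; D -> a | b | DD | Sb.
TERM: introduce A -> b and substitute in every rule of length ≥2.

S -> b | DD; A -> b; D -> a | b | DD | SA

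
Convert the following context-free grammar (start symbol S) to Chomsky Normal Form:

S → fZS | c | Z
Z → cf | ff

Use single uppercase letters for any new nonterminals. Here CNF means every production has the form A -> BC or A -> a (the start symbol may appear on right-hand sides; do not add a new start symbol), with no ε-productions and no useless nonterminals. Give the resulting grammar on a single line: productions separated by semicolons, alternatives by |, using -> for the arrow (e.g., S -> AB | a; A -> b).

S -> c | AB | BB | BC; A -> c; B -> f; C -> ZS; Z -> AB | BB

No ε-productions.
After unit-elimination: S -> c | cf | ff | fZS; Z -> cf | ff.
TERM: introduce A -> c, B -> f and substitute in every rule of length ≥2.
BIN: S -> BZS becomes S -> BC, C -> ZS.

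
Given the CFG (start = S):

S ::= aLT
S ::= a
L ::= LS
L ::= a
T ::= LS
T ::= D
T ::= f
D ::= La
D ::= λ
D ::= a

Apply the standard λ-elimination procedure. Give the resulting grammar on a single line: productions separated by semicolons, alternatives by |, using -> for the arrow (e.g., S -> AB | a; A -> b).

Nullable set: {D, T}.
S -> aLT: T nullable, giving aL | aLT.
Drop D -> λ.
T -> D: D nullable, giving D.
Unchanged (no nullable symbols): S -> a; D -> La; D -> a; L -> LS; L -> a; T -> LS; T -> f.

S -> a | aL | aLT; D -> a | La; L -> a | LS; T -> D | f | LS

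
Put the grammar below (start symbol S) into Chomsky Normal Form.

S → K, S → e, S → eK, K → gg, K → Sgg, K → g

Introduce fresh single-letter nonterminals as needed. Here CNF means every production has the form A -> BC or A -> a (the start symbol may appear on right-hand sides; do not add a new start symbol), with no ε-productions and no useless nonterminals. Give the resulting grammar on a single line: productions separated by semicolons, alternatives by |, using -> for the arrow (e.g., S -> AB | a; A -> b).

No ε-productions.
After unit-elimination: S -> e | g | eK | gg | Sgg; K -> g | gg | Sgg.
TERM: introduce B -> e, A -> g and substitute in every rule of length ≥2.
BIN: K -> SAA becomes K -> SC, C -> AA; S -> SAA becomes S -> SD, D -> AA.

S -> e | g | AA | BK | SD; A -> g; B -> e; C -> AA; D -> AA; K -> g | AA | SC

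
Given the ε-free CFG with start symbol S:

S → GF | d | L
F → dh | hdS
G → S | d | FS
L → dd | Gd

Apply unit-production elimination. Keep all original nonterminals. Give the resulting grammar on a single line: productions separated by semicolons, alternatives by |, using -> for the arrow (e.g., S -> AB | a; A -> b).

Unit productions: G->S, S->L.
Unit pairs (A ⇒* B via units): (G,L), (G,S), (S,L).
S: inherits non-unit rules of {L, S} → GF | Gd | d | dd.
F: inherits non-unit rules of {F} → dh | hdS.
G: inherits non-unit rules of {G, L, S} → FS | GF | Gd | d | dd.
L: inherits non-unit rules of {L} → Gd | dd.

S -> d | GF | Gd | dd; F -> dh | hdS; G -> d | FS | GF | Gd | dd; L -> Gd | dd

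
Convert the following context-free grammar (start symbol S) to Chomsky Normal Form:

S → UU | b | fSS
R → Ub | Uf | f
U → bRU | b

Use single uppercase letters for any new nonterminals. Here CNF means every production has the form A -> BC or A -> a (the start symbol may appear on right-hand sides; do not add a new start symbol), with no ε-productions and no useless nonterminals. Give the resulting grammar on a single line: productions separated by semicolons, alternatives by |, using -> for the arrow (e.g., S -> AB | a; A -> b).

No ε-productions.
No unit productions to eliminate.
TERM: introduce A -> b, B -> f and substitute in every rule of length ≥2.
BIN: S -> BSS becomes S -> BC, C -> SS; U -> ARU becomes U -> AD, D -> RU.

S -> b | BC | UU; A -> b; B -> f; C -> SS; D -> RU; R -> f | UA | UB; U -> b | AD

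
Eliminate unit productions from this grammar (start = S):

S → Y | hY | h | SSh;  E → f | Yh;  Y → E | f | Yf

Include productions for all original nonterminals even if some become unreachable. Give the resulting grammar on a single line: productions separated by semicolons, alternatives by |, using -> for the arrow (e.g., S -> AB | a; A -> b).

Unit productions: S->Y, Y->E.
Unit pairs (A ⇒* B via units): (S,E), (S,Y), (Y,E).
S: inherits non-unit rules of {E, S, Y} → SSh | Yf | Yh | f | h | hY.
E: inherits non-unit rules of {E} → Yh | f.
Y: inherits non-unit rules of {E, Y} → Yf | Yh | f.

S -> f | h | Yf | Yh | hY | SSh; E -> f | Yh; Y -> f | Yf | Yh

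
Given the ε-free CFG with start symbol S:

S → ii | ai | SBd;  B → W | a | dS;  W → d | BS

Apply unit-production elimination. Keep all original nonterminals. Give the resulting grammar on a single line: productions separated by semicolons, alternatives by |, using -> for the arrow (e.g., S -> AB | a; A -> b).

S -> ai | ii | SBd; B -> a | d | BS | dS; W -> d | BS

Unit productions: B->W.
Unit pairs (A ⇒* B via units): (B,W).
S: inherits non-unit rules of {S} → SBd | ai | ii.
B: inherits non-unit rules of {B, W} → BS | a | d | dS.
W: inherits non-unit rules of {W} → BS | d.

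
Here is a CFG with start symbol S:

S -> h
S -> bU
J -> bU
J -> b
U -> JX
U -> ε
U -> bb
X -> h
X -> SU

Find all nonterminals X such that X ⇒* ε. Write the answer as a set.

Directly nullable (have an ε-rule): {U}.
Not nullable: J, S, X — each has a terminal in every rule's right-hand side or depends on a non-nullable symbol.

{U}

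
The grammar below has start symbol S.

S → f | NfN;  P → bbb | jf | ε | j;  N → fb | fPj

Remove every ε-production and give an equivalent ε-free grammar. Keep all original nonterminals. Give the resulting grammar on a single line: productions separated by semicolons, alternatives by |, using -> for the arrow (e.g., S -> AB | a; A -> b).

S -> f | NfN; N -> fb | fj | fPj; P -> j | jf | bbb

Nullable set: {P}.
N -> fPj: P nullable, giving fPj | fj.
Drop P -> ε.
Unchanged (no nullable symbols): S -> NfN; S -> f; N -> fb; P -> bbb; P -> j; P -> jf.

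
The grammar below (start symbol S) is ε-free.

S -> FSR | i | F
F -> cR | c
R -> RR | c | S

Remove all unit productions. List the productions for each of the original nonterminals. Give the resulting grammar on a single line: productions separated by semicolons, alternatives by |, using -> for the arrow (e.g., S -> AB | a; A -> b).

S -> c | i | cR | FSR; F -> c | cR; R -> c | i | RR | cR | FSR

Unit productions: R->S, S->F.
Unit pairs (A ⇒* B via units): (R,F), (R,S), (S,F).
S: inherits non-unit rules of {F, S} → FSR | c | cR | i.
F: inherits non-unit rules of {F} → c | cR.
R: inherits non-unit rules of {F, R, S} → FSR | RR | c | cR | i.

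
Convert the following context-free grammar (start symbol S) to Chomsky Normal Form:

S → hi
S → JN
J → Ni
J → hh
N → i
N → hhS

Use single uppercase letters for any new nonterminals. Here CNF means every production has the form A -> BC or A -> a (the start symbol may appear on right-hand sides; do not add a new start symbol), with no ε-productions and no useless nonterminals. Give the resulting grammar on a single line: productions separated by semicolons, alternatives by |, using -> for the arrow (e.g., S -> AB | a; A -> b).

S -> BA | JN; A -> i; B -> h; C -> BS; J -> BB | NA; N -> i | BC

No ε-productions.
No unit productions to eliminate.
TERM: introduce B -> h, A -> i and substitute in every rule of length ≥2.
BIN: N -> BBS becomes N -> BC, C -> BS.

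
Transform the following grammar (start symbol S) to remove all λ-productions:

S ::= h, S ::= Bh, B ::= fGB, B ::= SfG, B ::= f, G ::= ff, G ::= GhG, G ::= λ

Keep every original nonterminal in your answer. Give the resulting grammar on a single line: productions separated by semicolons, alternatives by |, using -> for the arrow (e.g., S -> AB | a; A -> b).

S -> h | Bh; B -> f | Sf | fB | SfG | fGB; G -> h | Gh | ff | hG | GhG

Nullable set: {G}.
B -> SfG: G nullable, giving Sf | SfG.
B -> fGB: G nullable, giving fB | fGB.
Drop G -> λ.
G -> GhG: G, G nullable, giving Gh | GhG | h | hG.
Unchanged (no nullable symbols): S -> Bh; S -> h; B -> f; G -> ff.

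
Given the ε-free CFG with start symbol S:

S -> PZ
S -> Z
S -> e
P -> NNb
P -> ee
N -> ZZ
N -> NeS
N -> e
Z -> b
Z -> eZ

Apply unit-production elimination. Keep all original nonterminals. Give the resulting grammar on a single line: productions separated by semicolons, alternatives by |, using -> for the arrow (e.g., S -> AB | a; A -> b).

Unit productions: S->Z.
Unit pairs (A ⇒* B via units): (S,Z).
S: inherits non-unit rules of {S, Z} → PZ | b | e | eZ.
N: inherits non-unit rules of {N} → NeS | ZZ | e.
P: inherits non-unit rules of {P} → NNb | ee.
Z: inherits non-unit rules of {Z} → b | eZ.

S -> b | e | PZ | eZ; N -> e | ZZ | NeS; P -> ee | NNb; Z -> b | eZ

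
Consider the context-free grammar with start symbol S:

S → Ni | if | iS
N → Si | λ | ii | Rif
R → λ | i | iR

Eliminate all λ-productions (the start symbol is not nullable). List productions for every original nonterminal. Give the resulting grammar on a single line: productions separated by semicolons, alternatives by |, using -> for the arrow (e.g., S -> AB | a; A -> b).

S -> i | Ni | iS | if; N -> Si | if | ii | Rif; R -> i | iR

Nullable set: {N, R}.
S -> Ni: N nullable, giving Ni | i.
Drop N -> λ.
N -> Rif: R nullable, giving Rif | if.
Drop R -> λ.
R -> iR: R nullable, giving i | iR.
Unchanged (no nullable symbols): S -> iS; S -> if; N -> Si; N -> ii; R -> i.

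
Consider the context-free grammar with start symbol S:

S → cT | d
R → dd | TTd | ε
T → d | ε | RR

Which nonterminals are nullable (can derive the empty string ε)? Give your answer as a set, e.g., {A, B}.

Directly nullable (have an ε-rule): {R, T}.
Not nullable: S — each has a terminal in every rule's right-hand side or depends on a non-nullable symbol.

{R, T}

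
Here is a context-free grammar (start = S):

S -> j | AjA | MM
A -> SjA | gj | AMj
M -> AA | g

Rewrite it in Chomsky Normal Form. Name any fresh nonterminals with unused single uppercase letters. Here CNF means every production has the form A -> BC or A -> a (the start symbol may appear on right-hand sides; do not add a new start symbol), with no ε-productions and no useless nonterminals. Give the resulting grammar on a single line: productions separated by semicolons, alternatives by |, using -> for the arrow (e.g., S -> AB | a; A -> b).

S -> j | AF | MM; A -> AD | CB | SE; B -> j; C -> g; D -> MB; E -> BA; F -> BA; M -> g | AA

No ε-productions.
No unit productions to eliminate.
TERM: introduce C -> g, B -> j and substitute in every rule of length ≥2.
BIN: A -> AMB becomes A -> AD, D -> MB; A -> SBA becomes A -> SE, E -> BA; S -> ABA becomes S -> AF, F -> BA.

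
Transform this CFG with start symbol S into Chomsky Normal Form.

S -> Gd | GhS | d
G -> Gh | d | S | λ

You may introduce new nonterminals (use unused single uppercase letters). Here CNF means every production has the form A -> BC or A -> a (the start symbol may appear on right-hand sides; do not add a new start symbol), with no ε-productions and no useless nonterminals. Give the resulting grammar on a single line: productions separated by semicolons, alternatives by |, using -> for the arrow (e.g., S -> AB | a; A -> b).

S -> d | BS | GA | GD; A -> d; B -> h; C -> BS; D -> BS; G -> d | h | BS | GA | GB | GC

Nullable: {G}; after ε-elimination: S -> d | Gd | hS | GhS; G -> S | d | h | Gh.
After unit-elimination: S -> d | Gd | hS | GhS; G -> d | h | Gd | Gh | hS | GhS.
TERM: introduce A -> d, B -> h and substitute in every rule of length ≥2.
BIN: G -> GBS becomes G -> GC, C -> BS; S -> GBS becomes S -> GD, D -> BS.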